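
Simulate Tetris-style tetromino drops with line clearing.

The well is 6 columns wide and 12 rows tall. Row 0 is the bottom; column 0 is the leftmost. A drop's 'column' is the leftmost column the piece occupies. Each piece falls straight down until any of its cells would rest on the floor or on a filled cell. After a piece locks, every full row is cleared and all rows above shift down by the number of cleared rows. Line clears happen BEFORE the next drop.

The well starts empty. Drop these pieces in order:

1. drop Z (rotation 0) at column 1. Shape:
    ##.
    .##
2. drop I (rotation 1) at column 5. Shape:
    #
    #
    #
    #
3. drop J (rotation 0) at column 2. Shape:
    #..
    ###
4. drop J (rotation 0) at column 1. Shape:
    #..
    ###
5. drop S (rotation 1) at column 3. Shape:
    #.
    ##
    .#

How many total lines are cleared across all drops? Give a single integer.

Drop 1: Z rot0 at col 1 lands with bottom-row=0; cleared 0 line(s) (total 0); column heights now [0 2 2 1 0 0], max=2
Drop 2: I rot1 at col 5 lands with bottom-row=0; cleared 0 line(s) (total 0); column heights now [0 2 2 1 0 4], max=4
Drop 3: J rot0 at col 2 lands with bottom-row=2; cleared 0 line(s) (total 0); column heights now [0 2 4 3 3 4], max=4
Drop 4: J rot0 at col 1 lands with bottom-row=4; cleared 0 line(s) (total 0); column heights now [0 6 5 5 3 4], max=6
Drop 5: S rot1 at col 3 lands with bottom-row=4; cleared 0 line(s) (total 0); column heights now [0 6 5 7 6 4], max=7

Answer: 0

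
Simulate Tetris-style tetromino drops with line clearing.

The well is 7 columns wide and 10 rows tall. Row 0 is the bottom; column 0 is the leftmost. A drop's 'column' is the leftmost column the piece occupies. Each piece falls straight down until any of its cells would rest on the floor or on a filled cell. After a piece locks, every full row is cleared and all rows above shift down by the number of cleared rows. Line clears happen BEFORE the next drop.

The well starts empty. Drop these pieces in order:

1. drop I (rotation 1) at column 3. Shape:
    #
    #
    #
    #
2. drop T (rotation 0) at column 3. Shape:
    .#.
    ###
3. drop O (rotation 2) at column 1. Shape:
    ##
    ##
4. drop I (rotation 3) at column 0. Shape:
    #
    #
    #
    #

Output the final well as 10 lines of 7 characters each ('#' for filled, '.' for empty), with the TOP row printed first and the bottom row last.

Drop 1: I rot1 at col 3 lands with bottom-row=0; cleared 0 line(s) (total 0); column heights now [0 0 0 4 0 0 0], max=4
Drop 2: T rot0 at col 3 lands with bottom-row=4; cleared 0 line(s) (total 0); column heights now [0 0 0 5 6 5 0], max=6
Drop 3: O rot2 at col 1 lands with bottom-row=0; cleared 0 line(s) (total 0); column heights now [0 2 2 5 6 5 0], max=6
Drop 4: I rot3 at col 0 lands with bottom-row=0; cleared 0 line(s) (total 0); column heights now [4 2 2 5 6 5 0], max=6

Answer: .......
.......
.......
.......
....#..
...###.
#..#...
#..#...
####...
####...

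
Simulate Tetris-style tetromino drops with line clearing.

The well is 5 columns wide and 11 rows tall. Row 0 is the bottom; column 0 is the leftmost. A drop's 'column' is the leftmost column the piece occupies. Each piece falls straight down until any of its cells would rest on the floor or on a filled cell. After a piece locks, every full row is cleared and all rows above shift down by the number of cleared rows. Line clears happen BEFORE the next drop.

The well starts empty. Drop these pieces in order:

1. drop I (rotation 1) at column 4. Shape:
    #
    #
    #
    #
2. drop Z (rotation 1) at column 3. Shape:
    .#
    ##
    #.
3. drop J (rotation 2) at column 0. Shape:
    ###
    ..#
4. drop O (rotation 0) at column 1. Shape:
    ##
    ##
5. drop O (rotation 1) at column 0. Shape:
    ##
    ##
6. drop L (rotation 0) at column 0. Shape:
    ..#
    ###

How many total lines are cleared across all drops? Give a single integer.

Answer: 0

Derivation:
Drop 1: I rot1 at col 4 lands with bottom-row=0; cleared 0 line(s) (total 0); column heights now [0 0 0 0 4], max=4
Drop 2: Z rot1 at col 3 lands with bottom-row=3; cleared 0 line(s) (total 0); column heights now [0 0 0 5 6], max=6
Drop 3: J rot2 at col 0 lands with bottom-row=0; cleared 0 line(s) (total 0); column heights now [2 2 2 5 6], max=6
Drop 4: O rot0 at col 1 lands with bottom-row=2; cleared 0 line(s) (total 0); column heights now [2 4 4 5 6], max=6
Drop 5: O rot1 at col 0 lands with bottom-row=4; cleared 0 line(s) (total 0); column heights now [6 6 4 5 6], max=6
Drop 6: L rot0 at col 0 lands with bottom-row=6; cleared 0 line(s) (total 0); column heights now [7 7 8 5 6], max=8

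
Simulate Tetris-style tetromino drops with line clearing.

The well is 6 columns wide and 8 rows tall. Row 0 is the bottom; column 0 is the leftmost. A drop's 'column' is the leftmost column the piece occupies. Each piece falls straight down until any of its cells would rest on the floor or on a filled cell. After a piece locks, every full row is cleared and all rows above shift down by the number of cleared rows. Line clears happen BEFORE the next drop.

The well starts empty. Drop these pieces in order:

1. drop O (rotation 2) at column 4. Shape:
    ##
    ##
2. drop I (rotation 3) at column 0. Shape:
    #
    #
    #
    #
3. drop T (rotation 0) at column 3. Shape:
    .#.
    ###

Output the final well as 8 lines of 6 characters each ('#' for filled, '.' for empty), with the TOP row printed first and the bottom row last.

Answer: ......
......
......
......
#...#.
#..###
#...##
#...##

Derivation:
Drop 1: O rot2 at col 4 lands with bottom-row=0; cleared 0 line(s) (total 0); column heights now [0 0 0 0 2 2], max=2
Drop 2: I rot3 at col 0 lands with bottom-row=0; cleared 0 line(s) (total 0); column heights now [4 0 0 0 2 2], max=4
Drop 3: T rot0 at col 3 lands with bottom-row=2; cleared 0 line(s) (total 0); column heights now [4 0 0 3 4 3], max=4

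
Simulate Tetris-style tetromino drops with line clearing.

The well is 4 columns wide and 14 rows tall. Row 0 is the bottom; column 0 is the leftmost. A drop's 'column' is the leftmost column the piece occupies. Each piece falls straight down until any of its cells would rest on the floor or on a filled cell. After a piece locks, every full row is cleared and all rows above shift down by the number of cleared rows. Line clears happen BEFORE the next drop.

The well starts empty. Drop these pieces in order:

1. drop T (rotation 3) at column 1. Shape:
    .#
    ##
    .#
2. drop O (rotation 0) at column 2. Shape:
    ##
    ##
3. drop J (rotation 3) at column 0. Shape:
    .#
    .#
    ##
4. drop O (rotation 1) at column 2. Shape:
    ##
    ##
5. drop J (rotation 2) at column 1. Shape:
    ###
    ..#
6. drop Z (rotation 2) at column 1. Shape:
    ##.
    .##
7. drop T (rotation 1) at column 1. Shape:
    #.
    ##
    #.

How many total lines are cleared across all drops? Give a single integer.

Answer: 0

Derivation:
Drop 1: T rot3 at col 1 lands with bottom-row=0; cleared 0 line(s) (total 0); column heights now [0 2 3 0], max=3
Drop 2: O rot0 at col 2 lands with bottom-row=3; cleared 0 line(s) (total 0); column heights now [0 2 5 5], max=5
Drop 3: J rot3 at col 0 lands with bottom-row=2; cleared 0 line(s) (total 0); column heights now [3 5 5 5], max=5
Drop 4: O rot1 at col 2 lands with bottom-row=5; cleared 0 line(s) (total 0); column heights now [3 5 7 7], max=7
Drop 5: J rot2 at col 1 lands with bottom-row=7; cleared 0 line(s) (total 0); column heights now [3 9 9 9], max=9
Drop 6: Z rot2 at col 1 lands with bottom-row=9; cleared 0 line(s) (total 0); column heights now [3 11 11 10], max=11
Drop 7: T rot1 at col 1 lands with bottom-row=11; cleared 0 line(s) (total 0); column heights now [3 14 13 10], max=14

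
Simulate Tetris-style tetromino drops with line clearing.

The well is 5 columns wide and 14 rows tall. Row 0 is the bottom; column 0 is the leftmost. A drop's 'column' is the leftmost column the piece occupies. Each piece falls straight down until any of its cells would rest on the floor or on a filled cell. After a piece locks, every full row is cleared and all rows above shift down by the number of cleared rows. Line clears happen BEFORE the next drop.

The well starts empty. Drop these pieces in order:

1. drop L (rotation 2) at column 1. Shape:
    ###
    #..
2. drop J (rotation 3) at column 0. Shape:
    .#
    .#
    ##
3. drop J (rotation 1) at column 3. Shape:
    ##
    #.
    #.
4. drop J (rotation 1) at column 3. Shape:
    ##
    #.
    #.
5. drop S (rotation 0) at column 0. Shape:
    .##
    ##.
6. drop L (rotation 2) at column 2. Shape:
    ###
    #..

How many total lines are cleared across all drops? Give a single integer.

Drop 1: L rot2 at col 1 lands with bottom-row=0; cleared 0 line(s) (total 0); column heights now [0 2 2 2 0], max=2
Drop 2: J rot3 at col 0 lands with bottom-row=2; cleared 0 line(s) (total 0); column heights now [3 5 2 2 0], max=5
Drop 3: J rot1 at col 3 lands with bottom-row=2; cleared 0 line(s) (total 0); column heights now [3 5 2 5 5], max=5
Drop 4: J rot1 at col 3 lands with bottom-row=5; cleared 0 line(s) (total 0); column heights now [3 5 2 8 8], max=8
Drop 5: S rot0 at col 0 lands with bottom-row=5; cleared 0 line(s) (total 0); column heights now [6 7 7 8 8], max=8
Drop 6: L rot2 at col 2 lands with bottom-row=7; cleared 0 line(s) (total 0); column heights now [6 7 9 9 9], max=9

Answer: 0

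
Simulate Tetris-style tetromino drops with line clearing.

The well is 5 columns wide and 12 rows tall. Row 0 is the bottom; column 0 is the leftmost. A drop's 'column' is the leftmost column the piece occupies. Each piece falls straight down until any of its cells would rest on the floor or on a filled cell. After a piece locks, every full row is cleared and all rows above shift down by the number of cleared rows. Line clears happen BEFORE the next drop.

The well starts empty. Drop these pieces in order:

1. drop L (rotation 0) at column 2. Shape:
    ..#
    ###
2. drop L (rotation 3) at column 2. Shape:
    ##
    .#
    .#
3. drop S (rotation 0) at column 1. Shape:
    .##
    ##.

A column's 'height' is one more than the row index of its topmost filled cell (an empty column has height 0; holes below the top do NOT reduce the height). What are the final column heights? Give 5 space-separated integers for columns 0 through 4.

Answer: 0 5 6 6 2

Derivation:
Drop 1: L rot0 at col 2 lands with bottom-row=0; cleared 0 line(s) (total 0); column heights now [0 0 1 1 2], max=2
Drop 2: L rot3 at col 2 lands with bottom-row=1; cleared 0 line(s) (total 0); column heights now [0 0 4 4 2], max=4
Drop 3: S rot0 at col 1 lands with bottom-row=4; cleared 0 line(s) (total 0); column heights now [0 5 6 6 2], max=6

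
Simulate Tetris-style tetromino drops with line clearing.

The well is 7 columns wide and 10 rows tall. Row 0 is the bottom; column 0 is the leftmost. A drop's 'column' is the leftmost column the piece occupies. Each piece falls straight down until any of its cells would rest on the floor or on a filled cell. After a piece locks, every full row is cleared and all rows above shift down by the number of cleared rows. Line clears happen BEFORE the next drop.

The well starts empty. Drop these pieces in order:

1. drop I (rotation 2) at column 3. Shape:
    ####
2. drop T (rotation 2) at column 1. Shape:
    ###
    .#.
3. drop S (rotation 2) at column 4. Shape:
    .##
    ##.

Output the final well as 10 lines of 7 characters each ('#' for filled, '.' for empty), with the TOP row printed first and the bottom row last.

Drop 1: I rot2 at col 3 lands with bottom-row=0; cleared 0 line(s) (total 0); column heights now [0 0 0 1 1 1 1], max=1
Drop 2: T rot2 at col 1 lands with bottom-row=0; cleared 0 line(s) (total 0); column heights now [0 2 2 2 1 1 1], max=2
Drop 3: S rot2 at col 4 lands with bottom-row=1; cleared 0 line(s) (total 0); column heights now [0 2 2 2 2 3 3], max=3

Answer: .......
.......
.......
.......
.......
.......
.......
.....##
.#####.
..#####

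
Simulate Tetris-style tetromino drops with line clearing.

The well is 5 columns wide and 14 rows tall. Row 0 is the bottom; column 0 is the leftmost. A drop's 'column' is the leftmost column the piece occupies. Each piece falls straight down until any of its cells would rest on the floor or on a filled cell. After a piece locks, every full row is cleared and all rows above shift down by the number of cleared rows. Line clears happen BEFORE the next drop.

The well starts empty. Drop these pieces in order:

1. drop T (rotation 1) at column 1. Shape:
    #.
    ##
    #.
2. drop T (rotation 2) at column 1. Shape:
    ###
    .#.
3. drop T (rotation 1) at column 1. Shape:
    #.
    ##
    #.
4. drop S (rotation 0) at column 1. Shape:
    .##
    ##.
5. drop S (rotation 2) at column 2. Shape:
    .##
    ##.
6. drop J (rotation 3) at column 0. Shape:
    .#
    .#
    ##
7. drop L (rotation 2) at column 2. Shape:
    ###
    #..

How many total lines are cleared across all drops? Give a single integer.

Answer: 0

Derivation:
Drop 1: T rot1 at col 1 lands with bottom-row=0; cleared 0 line(s) (total 0); column heights now [0 3 2 0 0], max=3
Drop 2: T rot2 at col 1 lands with bottom-row=2; cleared 0 line(s) (total 0); column heights now [0 4 4 4 0], max=4
Drop 3: T rot1 at col 1 lands with bottom-row=4; cleared 0 line(s) (total 0); column heights now [0 7 6 4 0], max=7
Drop 4: S rot0 at col 1 lands with bottom-row=7; cleared 0 line(s) (total 0); column heights now [0 8 9 9 0], max=9
Drop 5: S rot2 at col 2 lands with bottom-row=9; cleared 0 line(s) (total 0); column heights now [0 8 10 11 11], max=11
Drop 6: J rot3 at col 0 lands with bottom-row=8; cleared 0 line(s) (total 0); column heights now [9 11 10 11 11], max=11
Drop 7: L rot2 at col 2 lands with bottom-row=10; cleared 0 line(s) (total 0); column heights now [9 11 12 12 12], max=12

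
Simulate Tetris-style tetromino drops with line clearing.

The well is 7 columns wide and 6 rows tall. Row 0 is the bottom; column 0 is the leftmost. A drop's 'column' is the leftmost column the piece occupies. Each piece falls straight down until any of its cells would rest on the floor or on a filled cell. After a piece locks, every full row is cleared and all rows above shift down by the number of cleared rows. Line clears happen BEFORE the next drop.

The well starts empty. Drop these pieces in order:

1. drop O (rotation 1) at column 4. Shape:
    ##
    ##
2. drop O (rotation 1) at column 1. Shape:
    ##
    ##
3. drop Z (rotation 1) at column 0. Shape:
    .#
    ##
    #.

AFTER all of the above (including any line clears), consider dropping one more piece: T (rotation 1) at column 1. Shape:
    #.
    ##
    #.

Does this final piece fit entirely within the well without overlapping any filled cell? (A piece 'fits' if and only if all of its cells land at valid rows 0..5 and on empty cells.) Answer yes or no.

Answer: no

Derivation:
Drop 1: O rot1 at col 4 lands with bottom-row=0; cleared 0 line(s) (total 0); column heights now [0 0 0 0 2 2 0], max=2
Drop 2: O rot1 at col 1 lands with bottom-row=0; cleared 0 line(s) (total 0); column heights now [0 2 2 0 2 2 0], max=2
Drop 3: Z rot1 at col 0 lands with bottom-row=1; cleared 0 line(s) (total 0); column heights now [3 4 2 0 2 2 0], max=4
Test piece T rot1 at col 1 (width 2): heights before test = [3 4 2 0 2 2 0]; fits = False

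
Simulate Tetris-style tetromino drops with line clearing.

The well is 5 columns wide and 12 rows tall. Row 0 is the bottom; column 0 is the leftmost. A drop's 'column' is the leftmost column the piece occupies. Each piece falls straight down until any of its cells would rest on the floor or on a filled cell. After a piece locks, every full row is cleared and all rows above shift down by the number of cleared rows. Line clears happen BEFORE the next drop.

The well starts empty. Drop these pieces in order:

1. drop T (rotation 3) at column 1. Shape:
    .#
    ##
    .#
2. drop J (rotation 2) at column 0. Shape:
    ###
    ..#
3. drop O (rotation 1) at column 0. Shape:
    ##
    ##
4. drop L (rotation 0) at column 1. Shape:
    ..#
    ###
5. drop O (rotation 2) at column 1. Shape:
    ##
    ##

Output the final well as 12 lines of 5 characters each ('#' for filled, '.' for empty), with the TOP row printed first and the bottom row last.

Drop 1: T rot3 at col 1 lands with bottom-row=0; cleared 0 line(s) (total 0); column heights now [0 2 3 0 0], max=3
Drop 2: J rot2 at col 0 lands with bottom-row=3; cleared 0 line(s) (total 0); column heights now [5 5 5 0 0], max=5
Drop 3: O rot1 at col 0 lands with bottom-row=5; cleared 0 line(s) (total 0); column heights now [7 7 5 0 0], max=7
Drop 4: L rot0 at col 1 lands with bottom-row=7; cleared 0 line(s) (total 0); column heights now [7 8 8 9 0], max=9
Drop 5: O rot2 at col 1 lands with bottom-row=8; cleared 0 line(s) (total 0); column heights now [7 10 10 9 0], max=10

Answer: .....
.....
.##..
.###.
.###.
##...
##...
###..
..#..
..#..
.##..
..#..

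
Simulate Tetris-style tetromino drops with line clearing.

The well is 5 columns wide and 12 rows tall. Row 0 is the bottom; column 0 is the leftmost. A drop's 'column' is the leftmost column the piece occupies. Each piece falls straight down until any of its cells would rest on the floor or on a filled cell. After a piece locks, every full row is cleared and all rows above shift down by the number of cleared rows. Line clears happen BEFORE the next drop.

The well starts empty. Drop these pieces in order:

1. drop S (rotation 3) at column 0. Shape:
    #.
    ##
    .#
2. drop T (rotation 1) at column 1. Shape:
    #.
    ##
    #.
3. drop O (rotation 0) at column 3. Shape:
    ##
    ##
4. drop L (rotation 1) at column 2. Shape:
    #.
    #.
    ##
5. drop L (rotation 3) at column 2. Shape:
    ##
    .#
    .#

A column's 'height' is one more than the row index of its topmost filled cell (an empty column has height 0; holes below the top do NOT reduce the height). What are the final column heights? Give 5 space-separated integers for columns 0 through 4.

Answer: 3 5 8 8 2

Derivation:
Drop 1: S rot3 at col 0 lands with bottom-row=0; cleared 0 line(s) (total 0); column heights now [3 2 0 0 0], max=3
Drop 2: T rot1 at col 1 lands with bottom-row=2; cleared 0 line(s) (total 0); column heights now [3 5 4 0 0], max=5
Drop 3: O rot0 at col 3 lands with bottom-row=0; cleared 0 line(s) (total 0); column heights now [3 5 4 2 2], max=5
Drop 4: L rot1 at col 2 lands with bottom-row=4; cleared 0 line(s) (total 0); column heights now [3 5 7 5 2], max=7
Drop 5: L rot3 at col 2 lands with bottom-row=5; cleared 0 line(s) (total 0); column heights now [3 5 8 8 2], max=8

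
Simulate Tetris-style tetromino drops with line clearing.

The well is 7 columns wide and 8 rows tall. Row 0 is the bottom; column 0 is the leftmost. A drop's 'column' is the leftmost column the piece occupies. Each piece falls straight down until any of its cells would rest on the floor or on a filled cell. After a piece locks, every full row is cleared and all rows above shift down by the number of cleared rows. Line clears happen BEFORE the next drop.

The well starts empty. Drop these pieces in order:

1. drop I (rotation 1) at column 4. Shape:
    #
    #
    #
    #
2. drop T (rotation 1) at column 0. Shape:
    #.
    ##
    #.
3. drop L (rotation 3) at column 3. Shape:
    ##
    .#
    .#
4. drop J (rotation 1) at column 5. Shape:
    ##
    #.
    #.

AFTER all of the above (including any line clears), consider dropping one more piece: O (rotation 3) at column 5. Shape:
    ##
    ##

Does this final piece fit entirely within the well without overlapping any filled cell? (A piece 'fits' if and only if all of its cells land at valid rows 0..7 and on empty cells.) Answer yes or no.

Drop 1: I rot1 at col 4 lands with bottom-row=0; cleared 0 line(s) (total 0); column heights now [0 0 0 0 4 0 0], max=4
Drop 2: T rot1 at col 0 lands with bottom-row=0; cleared 0 line(s) (total 0); column heights now [3 2 0 0 4 0 0], max=4
Drop 3: L rot3 at col 3 lands with bottom-row=4; cleared 0 line(s) (total 0); column heights now [3 2 0 7 7 0 0], max=7
Drop 4: J rot1 at col 5 lands with bottom-row=0; cleared 0 line(s) (total 0); column heights now [3 2 0 7 7 3 3], max=7
Test piece O rot3 at col 5 (width 2): heights before test = [3 2 0 7 7 3 3]; fits = True

Answer: yes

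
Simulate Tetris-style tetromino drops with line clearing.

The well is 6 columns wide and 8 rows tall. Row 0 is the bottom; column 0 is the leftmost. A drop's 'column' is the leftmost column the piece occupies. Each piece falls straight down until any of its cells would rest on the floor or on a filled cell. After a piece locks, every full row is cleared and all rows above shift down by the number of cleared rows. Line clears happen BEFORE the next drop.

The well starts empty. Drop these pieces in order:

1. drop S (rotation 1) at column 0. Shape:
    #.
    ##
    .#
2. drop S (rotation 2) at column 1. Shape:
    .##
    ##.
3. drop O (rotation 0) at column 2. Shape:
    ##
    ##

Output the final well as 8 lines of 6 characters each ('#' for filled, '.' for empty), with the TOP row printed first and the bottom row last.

Drop 1: S rot1 at col 0 lands with bottom-row=0; cleared 0 line(s) (total 0); column heights now [3 2 0 0 0 0], max=3
Drop 2: S rot2 at col 1 lands with bottom-row=2; cleared 0 line(s) (total 0); column heights now [3 3 4 4 0 0], max=4
Drop 3: O rot0 at col 2 lands with bottom-row=4; cleared 0 line(s) (total 0); column heights now [3 3 6 6 0 0], max=6

Answer: ......
......
..##..
..##..
..##..
###...
##....
.#....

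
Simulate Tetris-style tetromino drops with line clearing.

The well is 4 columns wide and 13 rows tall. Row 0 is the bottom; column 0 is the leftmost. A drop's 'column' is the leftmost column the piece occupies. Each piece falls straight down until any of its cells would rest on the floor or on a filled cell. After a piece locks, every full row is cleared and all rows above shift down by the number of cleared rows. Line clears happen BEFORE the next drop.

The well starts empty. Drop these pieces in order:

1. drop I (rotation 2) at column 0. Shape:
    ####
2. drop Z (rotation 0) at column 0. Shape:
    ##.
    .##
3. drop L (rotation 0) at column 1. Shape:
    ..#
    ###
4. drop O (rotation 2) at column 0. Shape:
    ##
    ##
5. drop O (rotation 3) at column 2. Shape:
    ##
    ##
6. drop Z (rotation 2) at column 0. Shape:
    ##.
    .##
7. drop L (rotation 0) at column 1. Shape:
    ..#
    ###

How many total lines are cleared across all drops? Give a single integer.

Drop 1: I rot2 at col 0 lands with bottom-row=0; cleared 1 line(s) (total 1); column heights now [0 0 0 0], max=0
Drop 2: Z rot0 at col 0 lands with bottom-row=0; cleared 0 line(s) (total 1); column heights now [2 2 1 0], max=2
Drop 3: L rot0 at col 1 lands with bottom-row=2; cleared 0 line(s) (total 1); column heights now [2 3 3 4], max=4
Drop 4: O rot2 at col 0 lands with bottom-row=3; cleared 0 line(s) (total 1); column heights now [5 5 3 4], max=5
Drop 5: O rot3 at col 2 lands with bottom-row=4; cleared 1 line(s) (total 2); column heights now [4 4 5 5], max=5
Drop 6: Z rot2 at col 0 lands with bottom-row=5; cleared 0 line(s) (total 2); column heights now [7 7 6 5], max=7
Drop 7: L rot0 at col 1 lands with bottom-row=7; cleared 0 line(s) (total 2); column heights now [7 8 8 9], max=9

Answer: 2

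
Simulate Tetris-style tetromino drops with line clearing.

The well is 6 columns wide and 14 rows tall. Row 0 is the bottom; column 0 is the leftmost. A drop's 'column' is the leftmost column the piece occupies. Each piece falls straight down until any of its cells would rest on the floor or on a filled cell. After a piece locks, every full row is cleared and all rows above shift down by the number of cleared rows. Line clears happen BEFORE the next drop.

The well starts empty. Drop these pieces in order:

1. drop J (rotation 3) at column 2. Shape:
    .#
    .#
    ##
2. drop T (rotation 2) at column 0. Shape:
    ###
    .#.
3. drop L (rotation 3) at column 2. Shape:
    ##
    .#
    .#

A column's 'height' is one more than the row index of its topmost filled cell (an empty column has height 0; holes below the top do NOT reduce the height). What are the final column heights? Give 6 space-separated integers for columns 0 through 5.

Answer: 2 2 6 6 0 0

Derivation:
Drop 1: J rot3 at col 2 lands with bottom-row=0; cleared 0 line(s) (total 0); column heights now [0 0 1 3 0 0], max=3
Drop 2: T rot2 at col 0 lands with bottom-row=0; cleared 0 line(s) (total 0); column heights now [2 2 2 3 0 0], max=3
Drop 3: L rot3 at col 2 lands with bottom-row=3; cleared 0 line(s) (total 0); column heights now [2 2 6 6 0 0], max=6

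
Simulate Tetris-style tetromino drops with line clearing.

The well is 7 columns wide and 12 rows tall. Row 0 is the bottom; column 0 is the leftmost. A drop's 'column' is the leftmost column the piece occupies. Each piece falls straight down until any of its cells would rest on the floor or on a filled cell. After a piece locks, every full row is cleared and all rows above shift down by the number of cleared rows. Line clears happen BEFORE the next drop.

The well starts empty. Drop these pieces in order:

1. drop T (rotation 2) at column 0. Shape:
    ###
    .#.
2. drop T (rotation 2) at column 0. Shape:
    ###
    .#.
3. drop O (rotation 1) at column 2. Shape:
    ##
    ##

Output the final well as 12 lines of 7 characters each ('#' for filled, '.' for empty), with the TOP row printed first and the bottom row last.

Drop 1: T rot2 at col 0 lands with bottom-row=0; cleared 0 line(s) (total 0); column heights now [2 2 2 0 0 0 0], max=2
Drop 2: T rot2 at col 0 lands with bottom-row=2; cleared 0 line(s) (total 0); column heights now [4 4 4 0 0 0 0], max=4
Drop 3: O rot1 at col 2 lands with bottom-row=4; cleared 0 line(s) (total 0); column heights now [4 4 6 6 0 0 0], max=6

Answer: .......
.......
.......
.......
.......
.......
..##...
..##...
###....
.#.....
###....
.#.....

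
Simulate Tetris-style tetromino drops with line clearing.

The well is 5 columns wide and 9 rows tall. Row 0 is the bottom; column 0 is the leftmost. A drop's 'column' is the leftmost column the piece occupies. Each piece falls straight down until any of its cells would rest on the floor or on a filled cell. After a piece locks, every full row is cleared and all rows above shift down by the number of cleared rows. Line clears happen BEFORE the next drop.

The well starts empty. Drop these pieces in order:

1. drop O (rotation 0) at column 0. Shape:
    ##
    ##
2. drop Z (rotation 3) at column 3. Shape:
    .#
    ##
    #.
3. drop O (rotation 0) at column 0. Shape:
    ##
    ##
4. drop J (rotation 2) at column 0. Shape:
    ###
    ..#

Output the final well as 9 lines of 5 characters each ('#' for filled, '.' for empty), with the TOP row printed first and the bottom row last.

Drop 1: O rot0 at col 0 lands with bottom-row=0; cleared 0 line(s) (total 0); column heights now [2 2 0 0 0], max=2
Drop 2: Z rot3 at col 3 lands with bottom-row=0; cleared 0 line(s) (total 0); column heights now [2 2 0 2 3], max=3
Drop 3: O rot0 at col 0 lands with bottom-row=2; cleared 0 line(s) (total 0); column heights now [4 4 0 2 3], max=4
Drop 4: J rot2 at col 0 lands with bottom-row=3; cleared 0 line(s) (total 0); column heights now [5 5 5 2 3], max=5

Answer: .....
.....
.....
.....
###..
###..
##..#
##.##
##.#.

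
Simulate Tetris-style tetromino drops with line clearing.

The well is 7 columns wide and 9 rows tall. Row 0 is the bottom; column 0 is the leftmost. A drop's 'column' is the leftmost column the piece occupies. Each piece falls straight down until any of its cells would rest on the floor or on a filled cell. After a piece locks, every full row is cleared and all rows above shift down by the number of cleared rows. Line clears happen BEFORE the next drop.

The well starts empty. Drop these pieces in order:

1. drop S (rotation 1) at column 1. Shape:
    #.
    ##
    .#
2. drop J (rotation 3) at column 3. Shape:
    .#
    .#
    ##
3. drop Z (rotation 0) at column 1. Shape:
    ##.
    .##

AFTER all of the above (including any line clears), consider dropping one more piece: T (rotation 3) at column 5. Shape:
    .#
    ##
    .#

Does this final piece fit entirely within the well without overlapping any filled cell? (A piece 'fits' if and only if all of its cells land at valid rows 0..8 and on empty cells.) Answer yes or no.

Answer: yes

Derivation:
Drop 1: S rot1 at col 1 lands with bottom-row=0; cleared 0 line(s) (total 0); column heights now [0 3 2 0 0 0 0], max=3
Drop 2: J rot3 at col 3 lands with bottom-row=0; cleared 0 line(s) (total 0); column heights now [0 3 2 1 3 0 0], max=3
Drop 3: Z rot0 at col 1 lands with bottom-row=2; cleared 0 line(s) (total 0); column heights now [0 4 4 3 3 0 0], max=4
Test piece T rot3 at col 5 (width 2): heights before test = [0 4 4 3 3 0 0]; fits = True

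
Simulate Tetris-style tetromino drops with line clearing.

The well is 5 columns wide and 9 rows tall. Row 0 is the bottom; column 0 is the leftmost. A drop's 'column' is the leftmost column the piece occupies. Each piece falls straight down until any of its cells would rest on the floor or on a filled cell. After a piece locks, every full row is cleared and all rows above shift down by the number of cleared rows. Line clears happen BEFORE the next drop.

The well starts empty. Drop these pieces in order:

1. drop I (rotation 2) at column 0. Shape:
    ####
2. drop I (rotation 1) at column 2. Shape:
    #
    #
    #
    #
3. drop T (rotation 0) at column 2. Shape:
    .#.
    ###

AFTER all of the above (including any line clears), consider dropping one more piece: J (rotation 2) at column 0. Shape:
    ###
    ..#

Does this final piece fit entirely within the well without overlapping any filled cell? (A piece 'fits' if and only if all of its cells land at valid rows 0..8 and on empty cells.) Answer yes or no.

Answer: yes

Derivation:
Drop 1: I rot2 at col 0 lands with bottom-row=0; cleared 0 line(s) (total 0); column heights now [1 1 1 1 0], max=1
Drop 2: I rot1 at col 2 lands with bottom-row=1; cleared 0 line(s) (total 0); column heights now [1 1 5 1 0], max=5
Drop 3: T rot0 at col 2 lands with bottom-row=5; cleared 0 line(s) (total 0); column heights now [1 1 6 7 6], max=7
Test piece J rot2 at col 0 (width 3): heights before test = [1 1 6 7 6]; fits = True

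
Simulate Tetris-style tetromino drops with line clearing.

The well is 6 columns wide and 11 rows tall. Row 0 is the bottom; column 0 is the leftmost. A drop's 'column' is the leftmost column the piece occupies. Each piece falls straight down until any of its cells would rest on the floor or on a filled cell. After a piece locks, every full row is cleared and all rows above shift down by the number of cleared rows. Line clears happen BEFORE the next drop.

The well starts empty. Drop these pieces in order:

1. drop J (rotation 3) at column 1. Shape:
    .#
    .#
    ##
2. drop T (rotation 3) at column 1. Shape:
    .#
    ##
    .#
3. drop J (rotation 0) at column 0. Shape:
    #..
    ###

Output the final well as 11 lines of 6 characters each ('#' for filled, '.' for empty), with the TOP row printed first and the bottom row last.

Answer: ......
......
......
#.....
###...
..#...
.##...
..#...
..#...
..#...
.##...

Derivation:
Drop 1: J rot3 at col 1 lands with bottom-row=0; cleared 0 line(s) (total 0); column heights now [0 1 3 0 0 0], max=3
Drop 2: T rot3 at col 1 lands with bottom-row=3; cleared 0 line(s) (total 0); column heights now [0 5 6 0 0 0], max=6
Drop 3: J rot0 at col 0 lands with bottom-row=6; cleared 0 line(s) (total 0); column heights now [8 7 7 0 0 0], max=8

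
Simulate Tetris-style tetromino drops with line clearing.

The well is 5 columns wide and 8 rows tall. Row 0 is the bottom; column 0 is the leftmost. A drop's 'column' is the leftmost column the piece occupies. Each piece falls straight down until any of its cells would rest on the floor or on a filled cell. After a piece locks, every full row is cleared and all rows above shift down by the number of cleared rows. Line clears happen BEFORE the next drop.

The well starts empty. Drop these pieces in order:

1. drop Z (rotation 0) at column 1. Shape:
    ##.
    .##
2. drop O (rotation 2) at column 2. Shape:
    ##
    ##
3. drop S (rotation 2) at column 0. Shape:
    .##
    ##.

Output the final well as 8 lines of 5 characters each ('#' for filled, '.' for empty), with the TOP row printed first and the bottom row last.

Answer: .....
.....
.....
.##..
####.
..##.
.##..
..##.

Derivation:
Drop 1: Z rot0 at col 1 lands with bottom-row=0; cleared 0 line(s) (total 0); column heights now [0 2 2 1 0], max=2
Drop 2: O rot2 at col 2 lands with bottom-row=2; cleared 0 line(s) (total 0); column heights now [0 2 4 4 0], max=4
Drop 3: S rot2 at col 0 lands with bottom-row=3; cleared 0 line(s) (total 0); column heights now [4 5 5 4 0], max=5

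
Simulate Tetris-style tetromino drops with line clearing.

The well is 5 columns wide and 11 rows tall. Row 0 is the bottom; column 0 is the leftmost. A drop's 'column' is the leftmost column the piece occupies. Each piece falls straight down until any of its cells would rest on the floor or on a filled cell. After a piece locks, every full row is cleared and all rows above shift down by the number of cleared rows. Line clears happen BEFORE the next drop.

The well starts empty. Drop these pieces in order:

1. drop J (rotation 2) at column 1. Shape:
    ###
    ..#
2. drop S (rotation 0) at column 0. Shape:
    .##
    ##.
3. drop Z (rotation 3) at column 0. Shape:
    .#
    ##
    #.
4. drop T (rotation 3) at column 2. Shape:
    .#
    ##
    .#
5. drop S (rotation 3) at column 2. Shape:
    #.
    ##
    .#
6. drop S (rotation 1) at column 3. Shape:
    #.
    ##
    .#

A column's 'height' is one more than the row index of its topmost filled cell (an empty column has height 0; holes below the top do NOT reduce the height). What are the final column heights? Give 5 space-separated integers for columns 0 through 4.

Answer: 5 6 9 10 9

Derivation:
Drop 1: J rot2 at col 1 lands with bottom-row=0; cleared 0 line(s) (total 0); column heights now [0 2 2 2 0], max=2
Drop 2: S rot0 at col 0 lands with bottom-row=2; cleared 0 line(s) (total 0); column heights now [3 4 4 2 0], max=4
Drop 3: Z rot3 at col 0 lands with bottom-row=3; cleared 0 line(s) (total 0); column heights now [5 6 4 2 0], max=6
Drop 4: T rot3 at col 2 lands with bottom-row=3; cleared 0 line(s) (total 0); column heights now [5 6 5 6 0], max=6
Drop 5: S rot3 at col 2 lands with bottom-row=6; cleared 0 line(s) (total 0); column heights now [5 6 9 8 0], max=9
Drop 6: S rot1 at col 3 lands with bottom-row=7; cleared 0 line(s) (total 0); column heights now [5 6 9 10 9], max=10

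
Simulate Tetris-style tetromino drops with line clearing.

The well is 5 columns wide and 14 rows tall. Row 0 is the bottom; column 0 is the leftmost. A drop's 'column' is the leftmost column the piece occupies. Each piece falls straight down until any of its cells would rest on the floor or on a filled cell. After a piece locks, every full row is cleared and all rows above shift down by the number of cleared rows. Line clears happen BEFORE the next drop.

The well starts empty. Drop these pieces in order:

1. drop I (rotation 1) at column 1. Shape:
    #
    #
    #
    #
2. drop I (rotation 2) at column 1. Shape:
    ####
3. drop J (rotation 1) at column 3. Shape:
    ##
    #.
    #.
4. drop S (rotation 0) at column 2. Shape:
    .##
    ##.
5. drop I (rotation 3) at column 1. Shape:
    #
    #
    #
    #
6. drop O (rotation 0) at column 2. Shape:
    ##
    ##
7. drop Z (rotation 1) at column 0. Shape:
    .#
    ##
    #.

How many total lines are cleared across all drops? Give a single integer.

Drop 1: I rot1 at col 1 lands with bottom-row=0; cleared 0 line(s) (total 0); column heights now [0 4 0 0 0], max=4
Drop 2: I rot2 at col 1 lands with bottom-row=4; cleared 0 line(s) (total 0); column heights now [0 5 5 5 5], max=5
Drop 3: J rot1 at col 3 lands with bottom-row=5; cleared 0 line(s) (total 0); column heights now [0 5 5 8 8], max=8
Drop 4: S rot0 at col 2 lands with bottom-row=8; cleared 0 line(s) (total 0); column heights now [0 5 9 10 10], max=10
Drop 5: I rot3 at col 1 lands with bottom-row=5; cleared 0 line(s) (total 0); column heights now [0 9 9 10 10], max=10
Drop 6: O rot0 at col 2 lands with bottom-row=10; cleared 0 line(s) (total 0); column heights now [0 9 12 12 10], max=12
Drop 7: Z rot1 at col 0 lands with bottom-row=8; cleared 0 line(s) (total 0); column heights now [10 11 12 12 10], max=12

Answer: 0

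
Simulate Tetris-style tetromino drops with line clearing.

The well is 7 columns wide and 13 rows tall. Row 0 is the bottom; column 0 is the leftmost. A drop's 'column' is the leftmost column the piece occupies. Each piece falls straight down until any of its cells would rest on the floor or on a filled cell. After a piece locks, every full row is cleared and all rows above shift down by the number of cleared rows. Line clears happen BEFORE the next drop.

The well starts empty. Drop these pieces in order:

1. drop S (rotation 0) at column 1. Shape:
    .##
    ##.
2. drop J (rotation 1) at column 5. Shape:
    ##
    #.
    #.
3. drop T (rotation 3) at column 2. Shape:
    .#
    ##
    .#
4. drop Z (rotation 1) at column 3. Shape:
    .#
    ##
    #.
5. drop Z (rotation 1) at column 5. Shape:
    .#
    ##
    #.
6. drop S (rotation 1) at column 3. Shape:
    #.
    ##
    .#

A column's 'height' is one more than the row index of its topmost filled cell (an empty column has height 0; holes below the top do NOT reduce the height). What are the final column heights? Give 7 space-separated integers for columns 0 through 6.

Drop 1: S rot0 at col 1 lands with bottom-row=0; cleared 0 line(s) (total 0); column heights now [0 1 2 2 0 0 0], max=2
Drop 2: J rot1 at col 5 lands with bottom-row=0; cleared 0 line(s) (total 0); column heights now [0 1 2 2 0 3 3], max=3
Drop 3: T rot3 at col 2 lands with bottom-row=2; cleared 0 line(s) (total 0); column heights now [0 1 4 5 0 3 3], max=5
Drop 4: Z rot1 at col 3 lands with bottom-row=5; cleared 0 line(s) (total 0); column heights now [0 1 4 7 8 3 3], max=8
Drop 5: Z rot1 at col 5 lands with bottom-row=3; cleared 0 line(s) (total 0); column heights now [0 1 4 7 8 5 6], max=8
Drop 6: S rot1 at col 3 lands with bottom-row=8; cleared 0 line(s) (total 0); column heights now [0 1 4 11 10 5 6], max=11

Answer: 0 1 4 11 10 5 6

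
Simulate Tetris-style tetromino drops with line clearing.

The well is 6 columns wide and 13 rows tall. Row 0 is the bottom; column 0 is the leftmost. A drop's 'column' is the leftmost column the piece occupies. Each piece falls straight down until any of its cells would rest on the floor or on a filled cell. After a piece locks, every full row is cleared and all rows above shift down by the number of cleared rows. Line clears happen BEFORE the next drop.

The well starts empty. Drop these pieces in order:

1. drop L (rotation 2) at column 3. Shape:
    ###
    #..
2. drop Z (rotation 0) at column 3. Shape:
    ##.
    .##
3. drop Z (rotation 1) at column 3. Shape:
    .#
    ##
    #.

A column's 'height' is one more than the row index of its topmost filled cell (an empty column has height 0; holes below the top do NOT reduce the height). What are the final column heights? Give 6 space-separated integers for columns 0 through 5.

Answer: 0 0 0 6 7 3

Derivation:
Drop 1: L rot2 at col 3 lands with bottom-row=0; cleared 0 line(s) (total 0); column heights now [0 0 0 2 2 2], max=2
Drop 2: Z rot0 at col 3 lands with bottom-row=2; cleared 0 line(s) (total 0); column heights now [0 0 0 4 4 3], max=4
Drop 3: Z rot1 at col 3 lands with bottom-row=4; cleared 0 line(s) (total 0); column heights now [0 0 0 6 7 3], max=7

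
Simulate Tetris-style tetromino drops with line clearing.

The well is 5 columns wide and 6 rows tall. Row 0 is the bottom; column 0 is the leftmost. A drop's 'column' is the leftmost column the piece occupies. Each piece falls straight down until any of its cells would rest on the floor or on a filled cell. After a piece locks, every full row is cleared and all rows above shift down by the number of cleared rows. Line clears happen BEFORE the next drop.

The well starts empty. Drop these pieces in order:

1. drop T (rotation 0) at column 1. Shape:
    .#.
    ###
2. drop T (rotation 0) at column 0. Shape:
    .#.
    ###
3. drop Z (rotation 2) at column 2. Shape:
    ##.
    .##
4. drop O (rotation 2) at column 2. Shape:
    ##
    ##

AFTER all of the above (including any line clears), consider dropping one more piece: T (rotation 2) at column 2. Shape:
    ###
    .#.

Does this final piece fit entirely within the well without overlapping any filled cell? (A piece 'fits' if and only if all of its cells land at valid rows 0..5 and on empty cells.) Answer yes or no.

Drop 1: T rot0 at col 1 lands with bottom-row=0; cleared 0 line(s) (total 0); column heights now [0 1 2 1 0], max=2
Drop 2: T rot0 at col 0 lands with bottom-row=2; cleared 0 line(s) (total 0); column heights now [3 4 3 1 0], max=4
Drop 3: Z rot2 at col 2 lands with bottom-row=2; cleared 1 line(s) (total 1); column heights now [0 3 3 3 0], max=3
Drop 4: O rot2 at col 2 lands with bottom-row=3; cleared 0 line(s) (total 1); column heights now [0 3 5 5 0], max=5
Test piece T rot2 at col 2 (width 3): heights before test = [0 3 5 5 0]; fits = False

Answer: no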